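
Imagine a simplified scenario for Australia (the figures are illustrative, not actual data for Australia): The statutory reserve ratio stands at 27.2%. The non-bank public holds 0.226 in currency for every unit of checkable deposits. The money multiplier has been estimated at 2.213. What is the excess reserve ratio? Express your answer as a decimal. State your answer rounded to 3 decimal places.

0.056

Using m = 2.213. Since m = (1 + c)/(c + rr + e), the denominator satisfies c + rr + e = (1 + c)/m = (1 + 0.226) / 2.213 ≈ 0.553999.
With c = 0.226 and rr = 0.272, the excess reserve ratio is 0.553999 − 0.226 − 0.272 = 0.055999.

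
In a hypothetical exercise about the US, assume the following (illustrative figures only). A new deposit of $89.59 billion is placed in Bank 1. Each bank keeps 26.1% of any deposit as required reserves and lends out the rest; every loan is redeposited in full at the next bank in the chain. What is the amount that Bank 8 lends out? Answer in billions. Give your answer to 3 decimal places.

$7.969 billion

Each bank lends a fraction (1 − rr) = 0.7390 of the deposit it receives, so Bank 8 receives 89.59·0.7390^7 and lends 89.59·0.7390^8 ≈ 7.9692 billion.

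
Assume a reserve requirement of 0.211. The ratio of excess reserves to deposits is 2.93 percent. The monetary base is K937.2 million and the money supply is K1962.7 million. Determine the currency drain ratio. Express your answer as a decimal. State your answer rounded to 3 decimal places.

Using m = M/MB = 1962.7/937.2 ≈ 2.094217. From m = (1 + c)/(c + rr + e), rearranging gives 1 + c = m·(c + rr + e), so c·(1 − m) = m·(rr + e) − 1.
Hence c = [m·(rr + e) − 1]/(1 − m) = [2.094217 × (0.211 + 0.0293) − 1] / (1 − 2.094217) ≈ 0.453986.

0.454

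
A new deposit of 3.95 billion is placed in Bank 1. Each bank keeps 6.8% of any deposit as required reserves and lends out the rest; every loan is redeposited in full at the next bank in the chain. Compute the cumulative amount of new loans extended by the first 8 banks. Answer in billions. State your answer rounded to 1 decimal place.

23.3 billion

Bank i lends (1 − rr)^i of the original deposit: Bank 1 lends 3.95·0.9320 = 3.6814, Bank 2 lends 3.95·0.9320² ≈ 3.4311, and so on.
Summing a geometric series: total = 3.95·[0.9320·(1 − 0.9320^8) / (1 − 0.9320)] ≈ 23.3183 billion.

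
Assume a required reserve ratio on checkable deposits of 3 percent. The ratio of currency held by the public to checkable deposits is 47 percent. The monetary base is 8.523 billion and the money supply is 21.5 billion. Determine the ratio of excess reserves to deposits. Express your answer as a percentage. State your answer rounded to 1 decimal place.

Using m = M/MB = 21.5/8.523 ≈ 2.522586. Since m = (1 + c)/(c + rr + e), the denominator satisfies c + rr + e = (1 + c)/m = (1 + 0.47) / 2.522586 ≈ 0.582735.
With c = 0.47 and rr = 0.03, the ratio of excess reserves to deposits is 0.582735 − 0.47 − 0.03 = 0.082735.

8.3%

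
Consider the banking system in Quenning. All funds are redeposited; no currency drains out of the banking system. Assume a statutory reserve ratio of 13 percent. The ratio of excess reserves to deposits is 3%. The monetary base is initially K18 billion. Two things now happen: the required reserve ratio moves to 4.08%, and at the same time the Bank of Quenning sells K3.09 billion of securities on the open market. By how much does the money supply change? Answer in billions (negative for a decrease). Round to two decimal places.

K98.09 billion

Before: m₁ = 1 / (0.13 + 0.03) = 6.25, MB₁ = 18, so M₁ = 6.25 × 18 = 112.5 billion.
After: m₂ = 1 / (0.0408 + 0.03) ≈ 14.12429, MB₂ = 18 − 3.09 = 14.91, so M₂ = 14.12429 × 14.91 ≈ 210.5932 billion.
ΔM = M₂ − M₁ = 210.5932 − 112.5 = 98.0932 billion.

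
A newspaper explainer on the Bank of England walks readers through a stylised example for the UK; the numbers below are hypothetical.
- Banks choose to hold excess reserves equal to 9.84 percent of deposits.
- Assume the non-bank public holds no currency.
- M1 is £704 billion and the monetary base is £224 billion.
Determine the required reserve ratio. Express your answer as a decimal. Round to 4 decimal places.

0.2198

Using m = M/MB = 704/224 ≈ 3.142857. Since m = (1 + c)/(c + rr + e), the denominator satisfies c + rr + e = (1 + c)/m = (1 + 0) / 3.142857 ≈ 0.318182.
With c = 0 and e = 0.0984, the required reserve ratio is 0.318182 − 0 − 0.0984 = 0.219782.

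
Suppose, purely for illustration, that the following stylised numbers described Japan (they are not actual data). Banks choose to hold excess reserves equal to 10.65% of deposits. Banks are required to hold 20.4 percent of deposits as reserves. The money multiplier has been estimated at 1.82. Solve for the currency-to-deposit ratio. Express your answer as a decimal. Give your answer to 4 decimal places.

0.5304

Using m = 1.82. From m = (1 + c)/(c + rr + e), rearranging gives 1 + c = m·(c + rr + e), so c·(1 − m) = m·(rr + e) − 1.
Hence c = [m·(rr + e) − 1]/(1 − m) = [1.82 × (0.204 + 0.1065) − 1] / (1 − 1.82) ≈ 0.530354.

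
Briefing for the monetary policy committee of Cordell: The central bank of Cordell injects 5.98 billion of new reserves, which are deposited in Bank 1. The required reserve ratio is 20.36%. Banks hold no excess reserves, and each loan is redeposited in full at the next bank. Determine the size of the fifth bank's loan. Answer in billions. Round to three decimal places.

1.916 billion

Each bank lends a fraction (1 − rr) = 0.7964 of the deposit it receives, so Bank 5 receives 5.98·0.7964^4 and lends 5.98·0.7964^5 ≈ 1.9158 billion.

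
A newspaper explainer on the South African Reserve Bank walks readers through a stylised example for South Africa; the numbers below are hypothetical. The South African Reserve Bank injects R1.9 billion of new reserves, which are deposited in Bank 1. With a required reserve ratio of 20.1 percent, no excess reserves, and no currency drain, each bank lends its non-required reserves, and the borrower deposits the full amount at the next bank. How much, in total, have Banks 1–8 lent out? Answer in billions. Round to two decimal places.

R6.30 billion

Bank i lends (1 − rr)^i of the original deposit: Bank 1 lends 1.9·0.7990 = 1.5181, Bank 2 lends 1.9·0.7990² ≈ 1.2130, and so on.
Summing a geometric series: total = 1.9·[0.7990·(1 − 0.7990^8) / (1 − 0.7990)] ≈ 6.2982 billion.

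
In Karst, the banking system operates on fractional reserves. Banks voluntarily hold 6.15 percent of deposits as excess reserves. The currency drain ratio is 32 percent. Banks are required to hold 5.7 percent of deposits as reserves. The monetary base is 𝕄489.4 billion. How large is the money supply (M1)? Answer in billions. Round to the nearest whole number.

The money multiplier is m = (1 + c) / (rr + e + c) = (1 + 0.32) / (0.057 + 0.0615 + 0.32) ≈ 3.0103.
So M = m × MB = 3.0103 × 489.4 ≈ 1473.2408 billion.

𝕄1473 billion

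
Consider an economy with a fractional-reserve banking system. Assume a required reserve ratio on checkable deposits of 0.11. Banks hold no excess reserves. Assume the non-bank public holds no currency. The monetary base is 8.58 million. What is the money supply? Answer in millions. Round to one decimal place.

78.0 million

With no currency drain or excess reserves, the money multiplier is m = 1/rr = 1/0.11 ≈ 9.0909.
Money supply M = m × MB = 9.0909 × 8.58 ≈ 77.9999 million.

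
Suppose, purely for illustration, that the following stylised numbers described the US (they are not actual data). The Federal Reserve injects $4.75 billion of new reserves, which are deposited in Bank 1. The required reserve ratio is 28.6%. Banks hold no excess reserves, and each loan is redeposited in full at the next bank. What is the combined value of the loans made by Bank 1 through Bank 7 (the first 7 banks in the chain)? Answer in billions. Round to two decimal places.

$10.74 billion

Bank i lends (1 − rr)^i of the original deposit: Bank 1 lends 4.75·0.7140 = 3.3915, Bank 2 lends 4.75·0.7140² ≈ 2.4215, and so on.
Summing a geometric series: total = 4.75·[0.7140·(1 − 0.7140^7) / (1 − 0.7140)] ≈ 10.7366 billion.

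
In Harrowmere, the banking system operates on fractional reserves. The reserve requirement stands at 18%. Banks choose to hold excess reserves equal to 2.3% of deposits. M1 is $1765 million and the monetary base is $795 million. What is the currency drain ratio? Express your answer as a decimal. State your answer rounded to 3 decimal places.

Using m = M/MB = 1765/795 ≈ 2.220126. From m = (1 + c)/(c + rr + e), rearranging gives 1 + c = m·(c + rr + e), so c·(1 − m) = m·(rr + e) − 1.
Hence c = [m·(rr + e) − 1]/(1 − m) = [2.220126 × (0.18 + 0.023) − 1] / (1 − 2.220126) ≈ 0.450211.

0.450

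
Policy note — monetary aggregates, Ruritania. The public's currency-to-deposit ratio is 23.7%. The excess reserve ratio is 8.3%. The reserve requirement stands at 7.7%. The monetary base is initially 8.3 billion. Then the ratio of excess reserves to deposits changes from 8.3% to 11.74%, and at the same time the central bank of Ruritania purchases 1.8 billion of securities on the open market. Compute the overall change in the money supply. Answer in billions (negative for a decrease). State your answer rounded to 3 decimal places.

3.099 billion

Before: m₁ = (1 + 0.237) / (0.077 + 0.083 + 0.237) ≈ 3.115869, MB₁ = 8.3, so M₁ = 3.115869 × 8.3 ≈ 25.8617 billion.
After: m₂ = (1 + 0.237) / (0.077 + 0.1174 + 0.237) ≈ 2.867408, MB₂ = 8.3 + 1.8 = 10.1, so M₂ = 2.867408 × 10.1 ≈ 28.9608 billion.
ΔM = M₂ − M₁ = 28.9608 − 25.8617 = 3.0991 billion.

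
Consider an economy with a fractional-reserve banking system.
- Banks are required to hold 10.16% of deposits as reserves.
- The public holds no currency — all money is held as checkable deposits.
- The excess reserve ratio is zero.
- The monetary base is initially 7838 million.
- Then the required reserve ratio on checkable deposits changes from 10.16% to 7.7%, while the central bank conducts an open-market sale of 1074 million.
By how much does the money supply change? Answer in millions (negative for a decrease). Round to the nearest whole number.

10698 million

Before: m₁ = 1 / (0.1016) ≈ 9.84252, MB₁ = 7838, so M₁ = 9.84252 × 7838 ≈ 77145.6718 million.
After: m₂ = 1 / (0.077) ≈ 12.98701, MB₂ = 7838 − 1074 = 6764, so M₂ = 12.98701 × 6764 ≈ 87844.1356 million.
ΔM = M₂ − M₁ = 87844.1356 − 77145.6718 = 10698.4638 million.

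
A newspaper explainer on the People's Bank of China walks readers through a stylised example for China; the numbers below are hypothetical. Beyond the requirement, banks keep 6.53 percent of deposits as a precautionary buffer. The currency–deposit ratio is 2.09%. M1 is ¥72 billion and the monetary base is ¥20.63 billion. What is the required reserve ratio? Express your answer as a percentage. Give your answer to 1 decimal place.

20.6%

Using m = M/MB = 72/20.63 ≈ 3.490063. Since m = (1 + c)/(c + rr + e), the denominator satisfies c + rr + e = (1 + c)/m = (1 + 0.0209) / 3.490063 ≈ 0.292516.
With c = 0.0209 and e = 0.0653, the required reserve ratio is 0.292516 − 0.0209 − 0.0653 = 0.206316.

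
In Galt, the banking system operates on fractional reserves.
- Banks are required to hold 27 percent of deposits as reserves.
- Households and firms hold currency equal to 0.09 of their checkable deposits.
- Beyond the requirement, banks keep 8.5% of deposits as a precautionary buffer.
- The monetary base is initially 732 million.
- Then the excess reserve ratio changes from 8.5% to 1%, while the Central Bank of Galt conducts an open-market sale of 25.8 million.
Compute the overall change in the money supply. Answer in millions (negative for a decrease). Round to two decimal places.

Before: m₁ = (1 + 0.09) / (0.27 + 0.085 + 0.09) ≈ 2.449438, MB₁ = 732, so M₁ = 2.449438 × 732 ≈ 1792.9886 million.
After: m₂ = (1 + 0.09) / (0.27 + 0.01 + 0.09) ≈ 2.945946, MB₂ = 732 − 25.8 = 706.2, so M₂ = 2.945946 × 706.2 ≈ 2080.4271 million.
ΔM = M₂ − M₁ = 2080.4271 − 1792.9886 = 287.4385 million.

287.44 million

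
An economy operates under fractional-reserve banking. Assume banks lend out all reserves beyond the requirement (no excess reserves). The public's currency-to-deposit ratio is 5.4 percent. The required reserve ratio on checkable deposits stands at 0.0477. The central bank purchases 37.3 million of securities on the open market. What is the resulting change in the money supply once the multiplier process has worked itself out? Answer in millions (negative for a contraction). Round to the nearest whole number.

The money multiplier is m = (1 + c) / (rr + c) = (1 + 0.054) / (0.0477 + 0.054) ≈ 10.3638.
The purchase adds 37.3 million of base, so ΔM = m × ΔMB = 10.3638 × (+37.3) ≈ 386.5697 million.

387 million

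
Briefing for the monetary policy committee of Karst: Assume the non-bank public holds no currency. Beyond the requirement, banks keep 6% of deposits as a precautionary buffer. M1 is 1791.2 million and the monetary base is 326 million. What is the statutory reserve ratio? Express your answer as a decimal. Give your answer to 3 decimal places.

0.122

Using m = M/MB = 1791.2/326 ≈ 5.494479. Since m = (1 + c)/(c + rr + e), the denominator satisfies c + rr + e = (1 + c)/m = (1 + 0) / 5.494479 ≈ 0.182001.
With c = 0 and e = 0.06, the statutory reserve ratio is 0.182001 − 0 − 0.06 = 0.122001.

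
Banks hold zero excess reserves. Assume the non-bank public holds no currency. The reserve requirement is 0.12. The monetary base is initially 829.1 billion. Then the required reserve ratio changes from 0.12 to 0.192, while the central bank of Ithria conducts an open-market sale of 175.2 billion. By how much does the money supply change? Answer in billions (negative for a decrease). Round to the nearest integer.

-3503 billion

Before: m₁ = 1 / (0.12) ≈ 8.3333, MB₁ = 829.1, so M₁ = 8.3333 × 829.1 ≈ 6909.139 billion.
After: m₂ = 1 / (0.192) ≈ 5.2083, MB₂ = 829.1 − 175.2 = 653.9, so M₂ = 5.2083 × 653.9 ≈ 3405.7074 billion.
ΔM = M₂ − M₁ = 3405.7074 − 6909.139 = -3503.4316 billion.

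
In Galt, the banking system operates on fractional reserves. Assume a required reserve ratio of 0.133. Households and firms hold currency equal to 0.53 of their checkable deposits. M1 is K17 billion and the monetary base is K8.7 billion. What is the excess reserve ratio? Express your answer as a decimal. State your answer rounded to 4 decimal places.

Using m = M/MB = 17/8.7 ≈ 1.954023. Since m = (1 + c)/(c + rr + e), the denominator satisfies c + rr + e = (1 + c)/m = (1 + 0.53) / 1.954023 ≈ 0.783000.
With c = 0.53 and rr = 0.133, the excess reserve ratio is 0.783000 − 0.53 − 0.133 = 0.12.

0.1200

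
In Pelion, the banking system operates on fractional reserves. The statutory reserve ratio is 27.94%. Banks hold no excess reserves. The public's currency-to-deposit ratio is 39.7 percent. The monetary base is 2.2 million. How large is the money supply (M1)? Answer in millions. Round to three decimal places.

The money multiplier is m = (1 + c) / (rr + c) = (1 + 0.397) / (0.2794 + 0.397) ≈ 2.06535.
So M = m × MB = 2.06535 × 2.2 ≈ 4.5438 million.

4.544 million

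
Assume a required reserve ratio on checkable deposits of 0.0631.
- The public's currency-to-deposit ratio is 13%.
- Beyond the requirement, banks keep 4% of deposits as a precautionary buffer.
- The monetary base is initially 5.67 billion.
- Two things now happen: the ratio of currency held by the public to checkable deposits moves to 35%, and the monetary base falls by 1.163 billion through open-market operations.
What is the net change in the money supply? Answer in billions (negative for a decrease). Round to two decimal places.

-14.06 billion

Before: m₁ = (1 + 0.13) / (0.0631 + 0.04 + 0.13) ≈ 4.8477, MB₁ = 5.67, so M₁ = 4.8477 × 5.67 ≈ 27.4865 billion.
After: m₂ = (1 + 0.35) / (0.0631 + 0.04 + 0.35) ≈ 2.9795, MB₂ = 5.67 − 1.163 = 4.507, so M₂ = 2.9795 × 4.507 ≈ 13.4286 billion.
ΔM = M₂ − M₁ = 13.4286 − 27.4865 = -14.0579 billion.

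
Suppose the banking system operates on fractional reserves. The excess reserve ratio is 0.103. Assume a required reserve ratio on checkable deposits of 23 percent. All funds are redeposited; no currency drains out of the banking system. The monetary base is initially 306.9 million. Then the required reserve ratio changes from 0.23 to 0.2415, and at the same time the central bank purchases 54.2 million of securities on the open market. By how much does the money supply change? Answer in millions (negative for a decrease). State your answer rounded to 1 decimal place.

126.6 million

Before: m₁ = 1 / (0.23 + 0.103) ≈ 3.00300, MB₁ = 306.9, so M₁ = 3.00300 × 306.9 = 921.6207 million.
After: m₂ = 1 / (0.2415 + 0.103) ≈ 2.90276, MB₂ = 306.9 + 54.2 = 361.1, so M₂ = 2.90276 × 361.1 ≈ 1048.1866 million.
ΔM = M₂ − M₁ = 1048.1866 − 921.6207 = 126.5659 million.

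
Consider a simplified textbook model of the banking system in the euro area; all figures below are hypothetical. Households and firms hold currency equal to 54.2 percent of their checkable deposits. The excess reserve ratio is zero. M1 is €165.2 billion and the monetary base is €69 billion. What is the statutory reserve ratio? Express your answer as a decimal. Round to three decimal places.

0.102

Using m = M/MB = 165.2/69 ≈ 2.394203. Since m = (1 + c)/(c + rr + e), the denominator satisfies c + rr + e = (1 + c)/m = (1 + 0.542) / 2.394203 ≈ 0.644056.
With c = 0.542 and e = 0, the statutory reserve ratio is 0.644056 − 0.542 − 0 = 0.102056.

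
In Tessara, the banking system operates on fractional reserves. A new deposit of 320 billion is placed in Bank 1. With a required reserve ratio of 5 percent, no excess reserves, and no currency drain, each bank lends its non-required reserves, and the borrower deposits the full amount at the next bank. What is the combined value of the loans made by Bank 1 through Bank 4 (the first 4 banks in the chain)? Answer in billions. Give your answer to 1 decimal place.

Bank i lends (1 − rr)^i of the original deposit: Bank 1 lends 320·0.9500 = 304.0000, Bank 2 lends 320·0.9500² = 288.8000, and so on.
Summing a geometric series: total = 320·[0.9500·(1 − 0.9500^4) / (1 − 0.9500)] = 1127.8020 billion.

1127.8 billion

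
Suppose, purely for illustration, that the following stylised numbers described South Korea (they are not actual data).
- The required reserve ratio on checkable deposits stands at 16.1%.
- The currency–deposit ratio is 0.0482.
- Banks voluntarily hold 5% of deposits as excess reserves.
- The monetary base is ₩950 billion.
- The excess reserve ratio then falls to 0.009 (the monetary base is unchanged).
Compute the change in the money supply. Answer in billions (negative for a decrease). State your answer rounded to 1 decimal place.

Initially m₁ = (1 + 0.0482) / (0.161 + 0.05 + 0.0482) ≈ 4.04398, so M₁ = 4.04398 × 950 = 3841.781 billion.
After the change m₂ = (1 + 0.0482) / (0.161 + 0.009 + 0.0482) ≈ 4.80385, so M₂ = 4.80385 × 950 = 4563.6575 billion.
ΔM = M₂ − M₁ = 4563.6575 − 3841.781 = 721.8765 billion.

₩721.9 billion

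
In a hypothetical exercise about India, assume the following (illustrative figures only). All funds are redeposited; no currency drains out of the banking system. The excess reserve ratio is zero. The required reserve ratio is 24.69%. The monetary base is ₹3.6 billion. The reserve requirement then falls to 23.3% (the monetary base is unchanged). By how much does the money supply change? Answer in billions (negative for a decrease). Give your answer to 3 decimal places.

Initially m₁ = 1 / (0.2469) ≈ 4.05022, so M₁ = 4.05022 × 3.6 ≈ 14.5808 billion.
After the change m₂ = 1 / (0.233) ≈ 4.29185, so M₂ = 4.29185 × 3.6 ≈ 15.4507 billion.
ΔM = M₂ − M₁ = 15.4507 − 14.5808 = 0.8699 billion.

₹0.870 billion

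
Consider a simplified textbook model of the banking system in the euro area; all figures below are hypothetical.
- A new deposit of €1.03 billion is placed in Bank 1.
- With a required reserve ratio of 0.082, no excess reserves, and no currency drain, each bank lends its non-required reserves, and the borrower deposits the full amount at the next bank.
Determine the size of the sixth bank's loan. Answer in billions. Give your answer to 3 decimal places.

€0.616 billion

Each bank lends a fraction (1 − rr) = 0.9180 of the deposit it receives, so Bank 6 receives 1.03·0.9180^5 and lends 1.03·0.9180^6 ≈ 0.6164 billion.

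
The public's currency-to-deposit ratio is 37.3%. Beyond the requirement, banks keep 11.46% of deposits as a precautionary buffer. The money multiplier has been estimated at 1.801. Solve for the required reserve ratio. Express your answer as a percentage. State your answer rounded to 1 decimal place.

Using m = 1.801. Since m = (1 + c)/(c + rr + e), the denominator satisfies c + rr + e = (1 + c)/m = (1 + 0.373) / 1.801 ≈ 0.762354.
With c = 0.373 and e = 0.1146, the required reserve ratio is 0.762354 − 0.373 − 0.1146 = 0.274754.

27.5%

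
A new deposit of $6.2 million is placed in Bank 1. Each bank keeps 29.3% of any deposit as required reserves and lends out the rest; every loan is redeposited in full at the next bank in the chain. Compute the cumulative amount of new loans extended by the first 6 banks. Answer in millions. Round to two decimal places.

Bank i lends (1 − rr)^i of the original deposit: Bank 1 lends 6.2·0.7070 = 4.3834, Bank 2 lends 6.2·0.7070² ≈ 3.0991, and so on.
Summing a geometric series: total = 6.2·[0.7070·(1 − 0.7070^6) / (1 − 0.7070)] ≈ 13.0921 million.

$13.09 million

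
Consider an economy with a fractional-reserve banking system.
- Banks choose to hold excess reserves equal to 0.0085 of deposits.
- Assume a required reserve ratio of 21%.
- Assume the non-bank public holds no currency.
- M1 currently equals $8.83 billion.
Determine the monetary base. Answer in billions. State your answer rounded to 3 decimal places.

The money multiplier is m = 1 / (rr + e) = 1 / (0.21 + 0.0085) ≈ 4.57666.
MB = M / m = 8.83 / 4.57666 ≈ 1.9294 billion.

$1.929 billion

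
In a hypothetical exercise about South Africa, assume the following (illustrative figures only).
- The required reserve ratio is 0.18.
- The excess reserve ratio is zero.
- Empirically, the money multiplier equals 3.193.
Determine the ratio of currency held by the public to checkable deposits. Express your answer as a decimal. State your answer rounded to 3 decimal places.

0.194

Using m = 3.193. From m = (1 + c)/(c + rr + e), rearranging gives 1 + c = m·(c + rr + e), so c·(1 − m) = m·(rr + e) − 1.
Hence c = [m·(rr + e) − 1]/(1 − m) = [3.193 × (0.18 + 0) − 1] / (1 − 3.193) ≈ 0.193917.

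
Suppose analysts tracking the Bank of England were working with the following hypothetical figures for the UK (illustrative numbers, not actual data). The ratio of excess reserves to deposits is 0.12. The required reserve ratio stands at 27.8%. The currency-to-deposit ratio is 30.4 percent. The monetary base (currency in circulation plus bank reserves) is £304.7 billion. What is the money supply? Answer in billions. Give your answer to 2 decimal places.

£566.00 billion

The money multiplier is m = (1 + c) / (rr + e + c) = (1 + 0.304) / (0.278 + 0.12 + 0.304) ≈ 1.857550.
So M = m × MB = 1.857550 × 304.7 ≈ 565.9955 billion.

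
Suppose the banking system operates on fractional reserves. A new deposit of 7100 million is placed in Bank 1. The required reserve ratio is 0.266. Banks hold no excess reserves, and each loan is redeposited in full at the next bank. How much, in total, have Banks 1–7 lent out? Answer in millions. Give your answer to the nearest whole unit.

Bank i lends (1 − rr)^i of the original deposit: Bank 1 lends 7100·0.7340 = 5211.4000, Bank 2 lends 7100·0.7340² = 3825.1676, and so on.
Summing a geometric series: total = 7100·[0.7340·(1 − 0.7340^7) / (1 − 0.7340)] ≈ 17342.9585 million.

17343 million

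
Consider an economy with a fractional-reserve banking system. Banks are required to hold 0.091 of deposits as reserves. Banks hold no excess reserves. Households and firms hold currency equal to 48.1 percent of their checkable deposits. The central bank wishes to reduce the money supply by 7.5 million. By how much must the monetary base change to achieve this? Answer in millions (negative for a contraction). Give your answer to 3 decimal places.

The money multiplier is m = (1 + c) / (rr + c) = (1 + 0.481) / (0.091 + 0.481) ≈ 2.58916.
ΔMB = ΔM / m = (−7.5) / 2.58916 ≈ -2.8967 million.

-2.897 million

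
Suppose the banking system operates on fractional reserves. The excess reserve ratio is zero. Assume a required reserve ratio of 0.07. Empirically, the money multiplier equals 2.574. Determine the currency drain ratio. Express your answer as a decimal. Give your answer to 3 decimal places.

Using m = 2.574. From m = (1 + c)/(c + rr + e), rearranging gives 1 + c = m·(c + rr + e), so c·(1 − m) = m·(rr + e) − 1.
Hence c = [m·(rr + e) − 1]/(1 − m) = [2.574 × (0.07 + 0) − 1] / (1 − 2.574) ≈ 0.520851.

0.521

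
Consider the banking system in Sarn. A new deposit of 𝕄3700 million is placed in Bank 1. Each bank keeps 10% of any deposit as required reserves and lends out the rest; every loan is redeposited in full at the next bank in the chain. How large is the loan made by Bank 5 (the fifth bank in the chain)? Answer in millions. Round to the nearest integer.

𝕄2185 million

Each bank lends a fraction (1 − rr) = 0.9000 of the deposit it receives, so Bank 5 receives 3700·0.9000^4 and lends 3700·0.9000^5 = 2184.8130 million.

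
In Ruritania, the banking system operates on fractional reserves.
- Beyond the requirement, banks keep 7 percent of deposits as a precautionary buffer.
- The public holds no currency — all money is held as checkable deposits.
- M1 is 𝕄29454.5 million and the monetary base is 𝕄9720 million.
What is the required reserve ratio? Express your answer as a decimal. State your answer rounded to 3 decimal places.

Using m = M/MB = 29454.5/9720 ≈ 3.030298. Since m = (1 + c)/(c + rr + e), the denominator satisfies c + rr + e = (1 + c)/m = (1 + 0) / 3.030298 ≈ 0.330001.
With c = 0 and e = 0.07, the required reserve ratio is 0.330001 − 0 − 0.07 = 0.260001.

0.260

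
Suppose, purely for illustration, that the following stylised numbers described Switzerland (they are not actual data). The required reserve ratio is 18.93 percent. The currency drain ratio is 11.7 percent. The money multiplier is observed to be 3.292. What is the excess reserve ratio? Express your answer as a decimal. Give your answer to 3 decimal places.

0.033

Using m = 3.292. Since m = (1 + c)/(c + rr + e), the denominator satisfies c + rr + e = (1 + c)/m = (1 + 0.117) / 3.292 ≈ 0.339307.
With c = 0.117 and rr = 0.1893, the excess reserve ratio is 0.339307 − 0.117 − 0.1893 = 0.033007.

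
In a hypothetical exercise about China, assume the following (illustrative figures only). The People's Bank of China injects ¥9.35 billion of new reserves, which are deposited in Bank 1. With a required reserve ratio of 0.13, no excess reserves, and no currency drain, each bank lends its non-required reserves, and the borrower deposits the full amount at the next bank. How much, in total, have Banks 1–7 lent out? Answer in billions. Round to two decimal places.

Bank i lends (1 − rr)^i of the original deposit: Bank 1 lends 9.35·0.8700 = 8.1345, Bank 2 lends 9.35·0.8700² ≈ 7.0770, and so on.
Summing a geometric series: total = 9.35·[0.8700·(1 − 0.8700^7) / (1 − 0.8700)] ≈ 38.9671 billion.

¥38.97 billion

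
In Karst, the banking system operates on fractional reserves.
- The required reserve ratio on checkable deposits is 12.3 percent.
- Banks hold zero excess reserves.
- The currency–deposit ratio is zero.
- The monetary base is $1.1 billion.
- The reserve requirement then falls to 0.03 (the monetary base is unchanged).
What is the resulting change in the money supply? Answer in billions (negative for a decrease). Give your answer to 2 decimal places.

Initially m₁ = 1 / (0.123) ≈ 8.1301, so M₁ = 8.1301 × 1.1 ≈ 8.9431 billion.
After the change m₂ = 1 / (0.03) ≈ 33.3333, so M₂ = 33.3333 × 1.1 ≈ 36.6666 billion.
ΔM = M₂ − M₁ = 36.6666 − 8.9431 = 27.7235 billion.

$27.72 billion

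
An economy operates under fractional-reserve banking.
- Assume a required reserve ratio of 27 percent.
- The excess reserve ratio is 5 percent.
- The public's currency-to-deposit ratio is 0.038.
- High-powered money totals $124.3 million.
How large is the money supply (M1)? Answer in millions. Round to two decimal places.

$360.40 million

The money multiplier is m = (1 + c) / (rr + e + c) = (1 + 0.038) / (0.27 + 0.05 + 0.038) ≈ 2.899441.
So M = m × MB = 2.899441 × 124.3 ≈ 360.4005 million.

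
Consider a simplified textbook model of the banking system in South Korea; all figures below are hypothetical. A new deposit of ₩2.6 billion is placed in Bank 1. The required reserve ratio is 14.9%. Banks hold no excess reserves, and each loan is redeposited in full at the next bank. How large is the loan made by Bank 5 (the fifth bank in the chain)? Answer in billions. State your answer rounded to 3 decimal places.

₩1.160 billion

Each bank lends a fraction (1 − rr) = 0.8510 of the deposit it receives, so Bank 5 receives 2.6·0.8510^4 and lends 2.6·0.8510^5 ≈ 1.1604 billion.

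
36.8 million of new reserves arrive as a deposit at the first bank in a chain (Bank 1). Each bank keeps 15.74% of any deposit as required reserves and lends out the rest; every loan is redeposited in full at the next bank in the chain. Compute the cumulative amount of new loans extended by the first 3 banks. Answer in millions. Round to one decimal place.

79.1 million

Bank i lends (1 − rr)^i of the original deposit: Bank 1 lends 36.8·0.8426 ≈ 31.0077, Bank 2 lends 36.8·0.8426² ≈ 26.1271, and so on.
Summing a geometric series: total = 36.8·[0.8426·(1 − 0.8426^3) / (1 − 0.8426)] ≈ 79.1494 million.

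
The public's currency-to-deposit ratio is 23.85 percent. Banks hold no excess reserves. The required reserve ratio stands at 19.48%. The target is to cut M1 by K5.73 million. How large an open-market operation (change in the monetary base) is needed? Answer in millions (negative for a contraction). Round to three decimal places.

-2.005 million

The money multiplier is m = (1 + c) / (rr + c) = (1 + 0.2385) / (0.1948 + 0.2385) ≈ 2.85830.
ΔMB = ΔM / m = (−5.73) / 2.85830 ≈ -2.0047 million.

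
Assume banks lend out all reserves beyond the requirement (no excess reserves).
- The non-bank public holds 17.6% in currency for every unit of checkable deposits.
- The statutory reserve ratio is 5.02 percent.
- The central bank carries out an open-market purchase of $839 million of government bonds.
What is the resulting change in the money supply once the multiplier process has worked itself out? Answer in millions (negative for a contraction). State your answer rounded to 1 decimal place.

The money multiplier is m = (1 + c) / (rr + c) = (1 + 0.176) / (0.0502 + 0.176) ≈ 5.19894.
The purchase adds 839 million of base, so ΔM = m × ΔMB = 5.19894 × (+839) ≈ 4361.9107 million.

$4361.9 million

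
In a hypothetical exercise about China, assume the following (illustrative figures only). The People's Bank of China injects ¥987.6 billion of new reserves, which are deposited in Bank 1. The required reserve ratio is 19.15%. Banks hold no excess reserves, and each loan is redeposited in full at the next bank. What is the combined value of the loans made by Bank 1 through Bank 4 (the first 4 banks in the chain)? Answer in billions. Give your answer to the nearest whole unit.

Bank i lends (1 − rr)^i of the original deposit: Bank 1 lends 987.6·0.8085 = 798.4746, Bank 2 lends 987.6·0.8085² ≈ 645.5667, and so on.
Summing a geometric series: total = 987.6·[0.8085·(1 − 0.8085^4) / (1 − 0.8085)] ≈ 2387.9710 billion.

¥2388 billion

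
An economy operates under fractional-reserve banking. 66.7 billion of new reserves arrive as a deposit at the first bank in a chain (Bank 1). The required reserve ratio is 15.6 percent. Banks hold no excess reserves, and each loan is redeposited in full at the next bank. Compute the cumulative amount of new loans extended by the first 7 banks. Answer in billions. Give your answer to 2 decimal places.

Bank i lends (1 − rr)^i of the original deposit: Bank 1 lends 66.7·0.8440 = 56.2948, Bank 2 lends 66.7·0.8440² ≈ 47.5128, and so on.
Summing a geometric series: total = 66.7·[0.8440·(1 − 0.8440^7) / (1 − 0.8440)] ≈ 250.7759 billion.

250.78 billion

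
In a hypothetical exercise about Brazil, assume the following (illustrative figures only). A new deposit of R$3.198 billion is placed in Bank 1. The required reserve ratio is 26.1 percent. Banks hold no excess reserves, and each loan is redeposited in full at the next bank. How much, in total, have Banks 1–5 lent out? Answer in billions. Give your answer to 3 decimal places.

R$7.059 billion

Bank i lends (1 − rr)^i of the original deposit: Bank 1 lends 3.198·0.7390 ≈ 2.3633, Bank 2 lends 3.198·0.7390² ≈ 1.7465, and so on.
Summing a geometric series: total = 3.198·[0.7390·(1 − 0.7390^5) / (1 − 0.7390)] ≈ 7.0591 billion.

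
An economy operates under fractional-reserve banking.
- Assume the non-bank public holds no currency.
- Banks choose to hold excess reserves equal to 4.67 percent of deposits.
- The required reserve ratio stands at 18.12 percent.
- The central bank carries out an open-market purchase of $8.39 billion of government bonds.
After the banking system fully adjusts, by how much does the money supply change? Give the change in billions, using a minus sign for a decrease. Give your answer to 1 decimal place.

The money multiplier is m = 1 / (rr + e) = 1 / (0.1812 + 0.0467) ≈ 4.3879.
The purchase adds 8.39 billion of base, so ΔM = m × ΔMB = 4.3879 × (+8.39) ≈ 36.8145 billion.

$36.8 billion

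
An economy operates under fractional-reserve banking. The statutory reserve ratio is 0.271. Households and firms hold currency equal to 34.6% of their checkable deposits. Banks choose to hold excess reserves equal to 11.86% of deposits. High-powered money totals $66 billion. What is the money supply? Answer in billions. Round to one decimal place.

The money multiplier is m = (1 + c) / (rr + e + c) = (1 + 0.346) / (0.271 + 0.1186 + 0.346) ≈ 1.8298.
So M = m × MB = 1.8298 × 66 = 120.7668 billion.

$120.8 billion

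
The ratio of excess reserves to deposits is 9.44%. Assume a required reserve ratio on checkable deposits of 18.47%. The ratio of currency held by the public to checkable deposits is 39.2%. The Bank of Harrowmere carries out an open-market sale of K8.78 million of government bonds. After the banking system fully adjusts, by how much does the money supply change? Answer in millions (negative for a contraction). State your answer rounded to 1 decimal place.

The money multiplier is m = (1 + c) / (rr + e + c) = (1 + 0.392) / (0.1847 + 0.0944 + 0.392) ≈ 2.0742.
The sale removes 8.78 million of base, so ΔM = m × ΔMB = 2.0742 × (−8.78) ≈ -18.2115 million.

-18.2 million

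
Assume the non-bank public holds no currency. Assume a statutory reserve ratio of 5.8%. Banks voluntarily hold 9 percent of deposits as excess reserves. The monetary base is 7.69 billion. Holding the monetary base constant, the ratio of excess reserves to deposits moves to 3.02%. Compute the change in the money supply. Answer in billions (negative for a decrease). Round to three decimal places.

Initially m₁ = 1 / (0.058 + 0.09) ≈ 6.75676, so M₁ = 6.75676 × 7.69 ≈ 51.9595 billion.
After the change m₂ = 1 / (0.058 + 0.0302) ≈ 11.33787, so M₂ = 11.33787 × 7.69 ≈ 87.1882 billion.
ΔM = M₂ − M₁ = 87.1882 − 51.9595 = 35.2287 billion.

35.229 billion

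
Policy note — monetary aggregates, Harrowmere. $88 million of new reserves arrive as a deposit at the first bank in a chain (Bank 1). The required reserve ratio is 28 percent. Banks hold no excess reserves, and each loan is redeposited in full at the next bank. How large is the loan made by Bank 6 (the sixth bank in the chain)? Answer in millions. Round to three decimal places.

Each bank lends a fraction (1 − rr) = 0.7200 of the deposit it receives, so Bank 6 receives 88·0.7200^5 and lends 88·0.7200^6 ≈ 12.2596 million.

$12.260 million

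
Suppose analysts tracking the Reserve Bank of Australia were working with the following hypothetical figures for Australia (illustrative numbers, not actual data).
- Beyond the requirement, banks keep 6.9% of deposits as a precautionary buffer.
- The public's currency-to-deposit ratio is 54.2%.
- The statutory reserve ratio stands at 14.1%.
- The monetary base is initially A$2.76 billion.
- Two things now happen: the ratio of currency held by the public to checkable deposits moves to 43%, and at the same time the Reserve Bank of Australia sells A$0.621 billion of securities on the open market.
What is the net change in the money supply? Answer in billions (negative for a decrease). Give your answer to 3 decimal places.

Before: m₁ = (1 + 0.542) / (0.141 + 0.069 + 0.542) ≈ 2.05053, MB₁ = 2.76, so M₁ = 2.05053 × 2.76 ≈ 5.6595 billion.
After: m₂ = (1 + 0.43) / (0.141 + 0.069 + 0.43) ≈ 2.23438, MB₂ = 2.76 − 0.621 = 2.139, so M₂ = 2.23438 × 2.139 ≈ 4.7793 billion.
ΔM = M₂ − M₁ = 4.7793 − 5.6595 = -0.8802 billion.

-0.880 billion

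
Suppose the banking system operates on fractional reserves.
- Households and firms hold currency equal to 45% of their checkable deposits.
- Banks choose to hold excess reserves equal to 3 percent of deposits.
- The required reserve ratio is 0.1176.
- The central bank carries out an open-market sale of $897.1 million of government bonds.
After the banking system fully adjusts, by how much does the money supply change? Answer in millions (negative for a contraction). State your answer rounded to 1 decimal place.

The money multiplier is m = (1 + c) / (rr + e + c) = (1 + 0.45) / (0.1176 + 0.03 + 0.45) ≈ 2.42637.
The sale removes 897.1 million of base, so ΔM = m × ΔMB = 2.42637 × (−897.1) ≈ -2176.6965 million.

-2176.7 million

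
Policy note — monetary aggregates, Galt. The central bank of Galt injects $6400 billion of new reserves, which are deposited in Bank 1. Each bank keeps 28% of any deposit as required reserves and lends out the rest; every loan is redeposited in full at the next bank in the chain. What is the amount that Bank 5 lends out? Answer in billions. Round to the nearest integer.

$1238 billion

Each bank lends a fraction (1 − rr) = 0.7200 of the deposit it receives, so Bank 5 receives 6400·0.7200^4 and lends 6400·0.7200^5 ≈ 1238.3473 billion.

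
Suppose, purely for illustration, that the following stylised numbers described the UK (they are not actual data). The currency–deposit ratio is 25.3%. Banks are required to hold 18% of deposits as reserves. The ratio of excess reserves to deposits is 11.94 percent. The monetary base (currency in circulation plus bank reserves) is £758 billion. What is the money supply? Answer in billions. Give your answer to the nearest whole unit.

£1719 billion

The money multiplier is m = (1 + c) / (rr + e + c) = (1 + 0.253) / (0.18 + 0.1194 + 0.253) ≈ 2.2683.
So M = m × MB = 2.2683 × 758 = 1719.3714 billion.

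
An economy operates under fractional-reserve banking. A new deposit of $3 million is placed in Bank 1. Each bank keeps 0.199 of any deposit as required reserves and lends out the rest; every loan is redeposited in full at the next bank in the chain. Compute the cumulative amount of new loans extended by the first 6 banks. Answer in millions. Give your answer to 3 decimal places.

Bank i lends (1 − rr)^i of the original deposit: Bank 1 lends 3·0.8010 = 2.4030, Bank 2 lends 3·0.8010² ≈ 1.9248, and so on.
Summing a geometric series: total = 3·[0.8010·(1 − 0.8010^6) / (1 − 0.8010)] ≈ 8.8861 million.

$8.886 million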